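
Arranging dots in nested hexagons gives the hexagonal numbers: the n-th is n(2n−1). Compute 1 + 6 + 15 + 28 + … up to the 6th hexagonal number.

Σ i(2i−1) = 2Σi² − Σi over i = 1..6.
Σi = 21 and Σi² = 91.
2·91 − 1·21 = 161.

161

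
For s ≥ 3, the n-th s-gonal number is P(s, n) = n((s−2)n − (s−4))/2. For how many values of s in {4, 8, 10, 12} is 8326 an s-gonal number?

s = 4: P(4, 91) = 8281 and P(4, 92) = 8464; 8326 is not s-gonal.
s = 8: P(8, 53) = 8321 and P(8, 54) = 8640; 8326 is not s-gonal.
s = 10: P(10, 46) = 8326. ✓
s = 12: P(12, 41) = 8241 and P(12, 42) = 8652; 8326 is not s-gonal.
Hits: s ∈ {10} → 1.

1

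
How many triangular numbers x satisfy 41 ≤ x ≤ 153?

The n-th triangular number is n(n+1)/2.
Smallest index with value ≥ 41: n = 9 (giving 45).
Largest index with value ≤ 153: n = 17 (giving 153).
Indices 9 through 17: 9 terms.

9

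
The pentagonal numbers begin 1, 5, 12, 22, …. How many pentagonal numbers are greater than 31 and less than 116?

4

The n-th pentagonal number is n(3n−1)/2.
Smallest index with value > 31: n = 5 (giving 35).
Largest index with value < 116: n = 8 (giving 92).
Indices 5 through 8: 4 terms.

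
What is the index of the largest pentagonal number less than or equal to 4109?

52

Solve n(3n−1)/2 ≤ 4109 for integer n.
n = 52 gives 4030 ≤ 4109, while n = 53 gives 4187 > 4109; so the answer is index 52.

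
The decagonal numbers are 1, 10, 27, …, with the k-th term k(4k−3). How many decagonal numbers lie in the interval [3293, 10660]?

The n-th decagonal number is n(4n−3).
Smallest index with value ≥ 3293: n = 30 (giving 3510).
Largest index with value ≤ 10660: n = 52 (giving 10660).
Indices 30 through 52: 23 terms.

23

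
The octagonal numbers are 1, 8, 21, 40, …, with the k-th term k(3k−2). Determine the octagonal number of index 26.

1976

The 26th octagonal number is n(3n−2) with n = 26.
26·(3·26 − 2) = 26·76 = 1976.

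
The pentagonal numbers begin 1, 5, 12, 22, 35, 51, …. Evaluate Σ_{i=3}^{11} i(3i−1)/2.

720

Σ i(3i−1)/2 = (3Σi² − Σi) / 2 over i = 3..11.
Σi = 66 − 3 = 63 and Σi² = 506 − 5 = 501.
(3·501 − 1·63) / 2 = 1440/2 = 720.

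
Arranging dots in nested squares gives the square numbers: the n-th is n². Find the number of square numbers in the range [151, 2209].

35

The n-th square number is n².
Smallest index with value ≥ 151: n = 13 (giving 169).
Largest index with value ≤ 2209: n = 47 (giving 2209).
Indices 13 through 47: 35 terms.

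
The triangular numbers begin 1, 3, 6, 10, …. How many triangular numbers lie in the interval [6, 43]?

6

The n-th triangular number is n(n+1)/2.
Smallest index with value ≥ 6: n = 3 (giving 6).
Largest index with value ≤ 43: n = 8 (giving 36).
Indices 3 through 8: 6 terms.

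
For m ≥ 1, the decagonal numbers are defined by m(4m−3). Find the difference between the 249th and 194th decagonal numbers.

97295

249·(4·249 − 3) = 247257 and 194·(4·194 − 3) = 149962.
Difference: 247257 − 149962 = 97295.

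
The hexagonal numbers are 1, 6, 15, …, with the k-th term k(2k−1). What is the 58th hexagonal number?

6670

The 58th hexagonal number is n(2n−1) with n = 58.
58·(2·58 − 1) = 58·115 = 6670.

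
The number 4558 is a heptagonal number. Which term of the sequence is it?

43

Set n(5n−3)/2 = 4558, giving 5n² − 3n − 9116 = 0.
The discriminant is 9 + 40·4558 = 182329, and √182329 = 427.
So n = (3 + 427) / 10 = 430/10 = 43.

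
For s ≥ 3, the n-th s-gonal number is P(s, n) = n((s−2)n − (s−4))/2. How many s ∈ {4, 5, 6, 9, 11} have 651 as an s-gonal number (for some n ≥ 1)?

s = 4: P(4, 25) = 625 and P(4, 26) = 676; 651 is not s-gonal.
s = 5: P(5, 21) = 651. ✓
s = 6: P(6, 18) = 630 and P(6, 19) = 703; 651 is not s-gonal.
s = 9: P(9, 14) = 651. ✓
s = 11: P(11, 12) = 606 and P(11, 13) = 715; 651 is not s-gonal.
Hits: s ∈ {5, 9} → 2.

2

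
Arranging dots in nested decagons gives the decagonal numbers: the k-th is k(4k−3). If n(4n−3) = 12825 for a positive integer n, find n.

Set n(4n−3) = 12825, giving 4n² − 3n − 12825 = 0.
The discriminant is 9 + 16·12825 = 205209, and √205209 = 453.
So n = (3 + 453) / 8 = 456/8 = 57.
Check: 57·(4·57 − 3) = 12825. ✓

57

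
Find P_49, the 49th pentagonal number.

3577

49·(3·49 − 1)/2 = 49·146/2 = 49·73 = 3577.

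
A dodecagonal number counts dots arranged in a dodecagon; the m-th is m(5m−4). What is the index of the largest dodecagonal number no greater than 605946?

348

Solve n(5n−4) ≤ 605946 for integer n.
n = 348 gives 604128 ≤ 605946, while n = 349 gives 607609 > 605946; so the answer is index 348.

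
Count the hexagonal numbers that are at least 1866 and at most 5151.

The n-th hexagonal number is n(2n−1).
Smallest index with value ≥ 1866: n = 31 (giving 1891).
Largest index with value ≤ 5151: n = 51 (giving 5151).
Indices 31 through 51: 21 terms.

21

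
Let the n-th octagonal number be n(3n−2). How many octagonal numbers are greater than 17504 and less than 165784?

The n-th octagonal number is n(3n−2).
Smallest index with value > 17504: n = 77 (giving 17633).
Largest index with value < 165784: n = 235 (giving 165205).
Indices 77 through 235: 159 terms.

159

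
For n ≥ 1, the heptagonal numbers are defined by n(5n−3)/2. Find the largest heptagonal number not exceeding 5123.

Solve n(5n−3)/2 ≤ 5123 for integer n.
n = 45 gives 4995 ≤ 5123, while n = 46 gives 5221 > 5123; so the answer is 4995.

4995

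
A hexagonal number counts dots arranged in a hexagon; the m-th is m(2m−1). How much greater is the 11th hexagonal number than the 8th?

111

11·(2·11 − 1) = 231 and 8·(2·8 − 1) = 120.
Difference: 231 − 120 = 111.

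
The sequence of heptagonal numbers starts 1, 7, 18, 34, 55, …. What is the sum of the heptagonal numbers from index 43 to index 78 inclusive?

335868

Σ i(5i−3)/2 = (5Σi² − 3Σi) / 2 over i = 43..78.
Σi = 3081 − 903 = 2178 and Σi² = 161239 − 25585 = 135654.
(5·135654 − 3·2178) / 2 = 671736/2 = 335868.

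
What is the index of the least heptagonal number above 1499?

Solve n(5n−3)/2 > 1499 for integer n.
The largest n with value ≤ 1499 is 24 (since 1404 ≤ 1499 < 1525), so the first above is n = 25, value 1525.

25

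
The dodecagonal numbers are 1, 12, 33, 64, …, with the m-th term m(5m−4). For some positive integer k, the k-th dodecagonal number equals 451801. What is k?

Set n(5n−4) = 451801, giving 5n² − 4n − 451801 = 0.
The discriminant is 16 + 20·451801 = 9036036, and √9036036 = 3006.
So n = (4 + 3006) / 10 = 3010/10 = 301.

301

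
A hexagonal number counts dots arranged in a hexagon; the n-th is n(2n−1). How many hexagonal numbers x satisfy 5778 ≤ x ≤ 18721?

44

The n-th hexagonal number is n(2n−1).
Smallest index with value ≥ 5778: n = 54 (giving 5778).
Largest index with value ≤ 18721: n = 97 (giving 18721).
Indices 54 through 97: 44 terms.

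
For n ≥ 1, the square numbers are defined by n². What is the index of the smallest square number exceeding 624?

Solve n² > 624 for integer n.
The largest n with value ≤ 624 is 24 (since 576 ≤ 624 < 625), so the first above is n = 25, value 625.

25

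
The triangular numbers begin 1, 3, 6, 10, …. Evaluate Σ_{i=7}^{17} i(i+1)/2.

Σ i(i+1)/2 = (Σi² + Σi) / 2 over i = 7..17.
Σi = 153 − 21 = 132 and Σi² = 1785 − 91 = 1694.
(1·1694 + 1·132) / 2 = 1826/2 = 913.

913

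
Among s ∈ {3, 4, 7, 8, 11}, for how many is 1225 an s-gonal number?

s = 3: P(3, 49) = 1225. ✓
s = 4: P(4, 35) = 1225. ✓
s = 7: P(7, 22) = 1177 and P(7, 23) = 1288; 1225 is not s-gonal.
s = 8: P(8, 20) = 1160 and P(8, 21) = 1281; 1225 is not s-gonal.
s = 11: P(11, 16) = 1096 and P(11, 17) = 1241; 1225 is not s-gonal.
Hits: s ∈ {3, 4} → 2.

2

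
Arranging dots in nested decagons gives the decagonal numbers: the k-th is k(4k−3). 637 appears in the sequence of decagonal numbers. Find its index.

Set n(4n−3) = 637, giving 4n² − 3n − 637 = 0.
The discriminant is 9 + 16·637 = 10201, and √10201 = 101.
So n = (3 + 101) / 8 = 104/8 = 13.

13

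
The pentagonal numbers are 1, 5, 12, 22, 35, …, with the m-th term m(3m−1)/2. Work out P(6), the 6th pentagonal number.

51

The 6th pentagonal number is n(3n−1)/2 with n = 6.
6·(3·6 − 1)/2 = 6·17/2 = 51.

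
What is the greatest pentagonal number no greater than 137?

117

Solve n(3n−1)/2 ≤ 137 for integer n.
n = 9 gives 117 ≤ 137, while n = 10 gives 145 > 137; so the answer is 117.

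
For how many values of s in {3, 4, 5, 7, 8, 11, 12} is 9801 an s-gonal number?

2

s = 3: P(3, 139) = 9730 and P(3, 140) = 9870; 9801 is not s-gonal.
s = 4: P(4, 99) = 9801. ✓
s = 5: P(5, 81) = 9801. ✓
s = 7: P(7, 62) = 9517 and P(7, 63) = 9828; 9801 is not s-gonal.
s = 8: P(8, 57) = 9633 and P(8, 58) = 9976; 9801 is not s-gonal.
s = 11: P(11, 47) = 9776 and P(11, 48) = 10200; 9801 is not s-gonal.
s = 12: P(12, 44) = 9504 and P(12, 45) = 9945; 9801 is not s-gonal.
Hits: s ∈ {4, 5} → 2.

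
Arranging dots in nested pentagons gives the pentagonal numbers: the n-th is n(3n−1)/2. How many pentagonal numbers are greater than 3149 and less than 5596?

16

The n-th pentagonal number is n(3n−1)/2.
Smallest index with value > 3149: n = 46 (giving 3151).
Largest index with value < 5596: n = 61 (giving 5551).
Indices 46 through 61: 16 terms.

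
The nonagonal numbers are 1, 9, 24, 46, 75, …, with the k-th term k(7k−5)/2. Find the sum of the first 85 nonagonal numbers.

Σ i(7i−5)/2 = (7Σi² − 5Σi) / 2 over i = 1..85.
Σi = 3655 and Σi² = 208335.
(7·208335 − 5·3655) / 2 = 1440070/2 = 720035.

720035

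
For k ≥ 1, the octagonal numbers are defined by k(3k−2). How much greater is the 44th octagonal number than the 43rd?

259

Consecutive octagonal numbers differ by 6n − 5: here 6·44 − 5 = 259.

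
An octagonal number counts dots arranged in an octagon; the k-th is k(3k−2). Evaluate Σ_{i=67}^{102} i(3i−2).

776718

Σ i(3i−2) = 3Σi² − 2Σi over i = 67..102.
Σi = 5253 − 2211 = 3042 and Σi² = 358955 − 98021 = 260934.
3·260934 − 2·3042 = 776718.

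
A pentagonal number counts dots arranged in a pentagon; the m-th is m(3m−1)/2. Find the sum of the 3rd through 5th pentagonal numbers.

69

Σ i(3i−1)/2 = (3Σi² − Σi) / 2 over i = 3..5.
Σi = 15 − 3 = 12 and Σi² = 55 − 5 = 50.
(3·50 − 1·12) / 2 = 138/2 = 69.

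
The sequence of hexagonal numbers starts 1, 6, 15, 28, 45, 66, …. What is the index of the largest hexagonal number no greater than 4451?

Solve n(2n−1) ≤ 4451 for integer n.
n = 47 gives 4371 ≤ 4451, while n = 48 gives 4560 > 4451; so the answer is index 47.

47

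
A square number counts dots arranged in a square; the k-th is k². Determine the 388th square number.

The 388th square number is n² with n = 388.
388² = 150544.

150544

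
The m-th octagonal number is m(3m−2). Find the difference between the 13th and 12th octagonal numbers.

73

Consecutive octagonal numbers differ by 6n − 5: here 6·13 − 5 = 73.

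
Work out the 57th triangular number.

1653

The 57th triangular number is n(n+1)/2 with n = 57.
57·58/2 = 3306/2 = 1653.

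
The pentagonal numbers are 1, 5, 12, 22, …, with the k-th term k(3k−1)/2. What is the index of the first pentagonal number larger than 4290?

54

Solve n(3n−1)/2 > 4290 for integer n.
The largest n with value ≤ 4290 is 53 (since 4187 ≤ 4290 < 4347), so the first above is n = 54, value 4347.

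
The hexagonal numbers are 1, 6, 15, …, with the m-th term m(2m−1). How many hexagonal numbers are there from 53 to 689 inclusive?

13

The n-th hexagonal number is n(2n−1).
Smallest index with value ≥ 53: n = 6 (giving 66).
Largest index with value ≤ 689: n = 18 (giving 630).
Indices 6 through 18: 13 terms.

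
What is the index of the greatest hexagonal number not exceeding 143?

Solve n(2n−1) ≤ 143 for integer n.
n = 8 gives 120 ≤ 143, while n = 9 gives 153 > 143; so the answer is index 8.

8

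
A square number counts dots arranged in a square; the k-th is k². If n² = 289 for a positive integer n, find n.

17

We need n² = 289, so n = √289 = 17.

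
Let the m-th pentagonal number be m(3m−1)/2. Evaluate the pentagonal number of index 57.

The 57th pentagonal number is n(3n−1)/2 with n = 57.
57·(3·57 − 1)/2 = 57·170/2 = 57·85 = 4845.

4845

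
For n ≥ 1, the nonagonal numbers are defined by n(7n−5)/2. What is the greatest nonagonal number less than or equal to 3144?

Solve n(7n−5)/2 ≤ 3144 for integer n.
n = 30 gives 3075 ≤ 3144, while n = 31 gives 3286 > 3144; so the answer is 3075.

3075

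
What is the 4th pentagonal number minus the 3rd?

10

Consecutive pentagonal numbers differ by 3n − 2: here 3·4 − 2 = 10.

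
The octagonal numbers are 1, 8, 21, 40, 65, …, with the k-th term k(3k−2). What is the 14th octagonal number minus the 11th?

219

14·(3·14 − 2) = 560 and 11·(3·11 − 2) = 341.
Difference: 560 − 341 = 219.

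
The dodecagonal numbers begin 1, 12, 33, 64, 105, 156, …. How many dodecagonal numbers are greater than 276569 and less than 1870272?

376

The n-th dodecagonal number is n(5n−4).
Smallest index with value > 276569: n = 236 (giving 277536).
Largest index with value < 1870272: n = 611 (giving 1864161).
Indices 236 through 611: 376 terms.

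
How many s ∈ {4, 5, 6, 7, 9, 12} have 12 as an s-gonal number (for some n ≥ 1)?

s = 4: P(4, 3) = 9 and P(4, 4) = 16; 12 is not s-gonal.
s = 5: P(5, 3) = 12. ✓
s = 6: P(6, 2) = 6 and P(6, 3) = 15; 12 is not s-gonal.
s = 7: P(7, 2) = 7 and P(7, 3) = 18; 12 is not s-gonal.
s = 9: P(9, 2) = 9 and P(9, 3) = 24; 12 is not s-gonal.
s = 12: P(12, 2) = 12. ✓
Hits: s ∈ {5, 12} → 2.

2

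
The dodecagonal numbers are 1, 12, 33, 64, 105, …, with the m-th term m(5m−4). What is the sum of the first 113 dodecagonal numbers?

2411081

Σ i(5i−4) = 5Σi² − 4Σi over i = 1..113.
Σi = 6441 and Σi² = 487369.
5·487369 − 4·6441 = 2411081.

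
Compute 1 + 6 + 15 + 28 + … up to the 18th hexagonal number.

Σ i(2i−1) = 2Σi² − Σi over i = 1..18.
Σi = 171 and Σi² = 2109.
2·2109 − 1·171 = 4047.

4047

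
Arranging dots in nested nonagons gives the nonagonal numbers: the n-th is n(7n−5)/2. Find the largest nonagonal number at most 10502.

Solve n(7n−5)/2 ≤ 10502 for integer n.
n = 55 gives 10450 ≤ 10502, while n = 56 gives 10836 > 10502; so the answer is 10450.

10450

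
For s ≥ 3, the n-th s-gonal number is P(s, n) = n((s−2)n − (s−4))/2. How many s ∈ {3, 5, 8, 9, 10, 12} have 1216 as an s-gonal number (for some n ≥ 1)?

2

s = 3: P(3, 48) = 1176 and P(3, 49) = 1225; 1216 is not s-gonal.
s = 5: P(5, 28) = 1162 and P(5, 29) = 1247; 1216 is not s-gonal.
s = 8: P(8, 20) = 1160 and P(8, 21) = 1281; 1216 is not s-gonal.
s = 9: P(9, 19) = 1216. ✓
s = 10: P(10, 17) = 1105 and P(10, 18) = 1242; 1216 is not s-gonal.
s = 12: P(12, 16) = 1216. ✓
Hits: s ∈ {9, 12} → 2.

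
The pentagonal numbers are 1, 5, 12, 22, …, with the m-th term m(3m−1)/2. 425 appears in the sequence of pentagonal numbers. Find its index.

Set n(3n−1)/2 = 425, giving 3n² − n − 850 = 0.
The discriminant is 1 + 24·425 = 10201, and √10201 = 101.
So n = (1 + 101) / 6 = 102/6 = 17.

17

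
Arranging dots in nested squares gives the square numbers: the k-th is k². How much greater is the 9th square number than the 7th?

9² = 81 and 7² = 49.
Difference: 81 − 49 = 32.

32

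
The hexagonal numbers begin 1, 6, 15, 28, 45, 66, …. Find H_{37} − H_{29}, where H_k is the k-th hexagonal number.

1048

37·(2·37 − 1) = 2701 and 29·(2·29 − 1) = 1653.
Difference: 2701 − 1653 = 1048.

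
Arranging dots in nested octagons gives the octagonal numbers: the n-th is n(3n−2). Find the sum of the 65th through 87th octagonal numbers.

398084

Σ i(3i−2) = 3Σi² − 2Σi over i = 65..87.
Σi = 3828 − 2080 = 1748 and Σi² = 223300 − 89440 = 133860.
3·133860 − 2·1748 = 398084.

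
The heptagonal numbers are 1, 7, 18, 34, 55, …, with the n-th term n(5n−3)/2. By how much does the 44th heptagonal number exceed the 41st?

633

44·(5·44 − 3)/2 = 4774 and 41·(5·41 − 3)/2 = 4141.
Difference: 4774 − 4141 = 633.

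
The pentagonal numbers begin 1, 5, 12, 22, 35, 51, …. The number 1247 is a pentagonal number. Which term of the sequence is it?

29

Set n(3n−1)/2 = 1247, giving 3n² − n − 2494 = 0.
The discriminant is 1 + 24·1247 = 29929, and √29929 = 173.
So n = (1 + 173) / 6 = 174/6 = 29.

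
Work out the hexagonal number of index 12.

276

The 12th hexagonal number is n(2n−1) with n = 12.
12·(2·12 − 1) = 12·23 = 276.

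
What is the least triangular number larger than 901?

Solve n(n+1)/2 > 901 for integer n.
The largest n with value ≤ 901 is 41 (since 861 ≤ 901 < 903), so the first above is n = 42, value 903.

903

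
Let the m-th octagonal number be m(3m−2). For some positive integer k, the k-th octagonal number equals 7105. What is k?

Set n(3n−2) = 7105, giving 3n² − 2n − 7105 = 0.
The discriminant is 4 + 12·7105 = 85264, and √85264 = 292.
So n = (2 + 292) / 6 = 294/6 = 49.

49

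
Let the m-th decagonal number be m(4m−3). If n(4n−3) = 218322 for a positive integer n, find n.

234

Set n(4n−3) = 218322, giving 4n² − 3n − 218322 = 0.
So n = (3 + 1869) / 8 = 1872/8 = 234.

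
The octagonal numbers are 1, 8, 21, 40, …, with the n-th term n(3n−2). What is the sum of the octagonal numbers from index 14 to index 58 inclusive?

Σ i(3i−2) = 3Σi² − 2Σi over i = 14..58.
Σi = 1711 − 91 = 1620 and Σi² = 66729 − 819 = 65910.
3·65910 − 2·1620 = 194490.

194490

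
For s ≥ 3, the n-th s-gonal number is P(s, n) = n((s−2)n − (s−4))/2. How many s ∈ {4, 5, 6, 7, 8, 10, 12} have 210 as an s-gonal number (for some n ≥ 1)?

1

s = 4: P(4, 14) = 196 and P(4, 15) = 225; 210 is not s-gonal.
s = 5: P(5, 12) = 210. ✓
s = 6: P(6, 10) = 190 and P(6, 11) = 231; 210 is not s-gonal.
s = 7: P(7, 9) = 189 and P(7, 10) = 235; 210 is not s-gonal.
s = 8: P(8, 8) = 176 and P(8, 9) = 225; 210 is not s-gonal.
s = 10: P(10, 7) = 175 and P(10, 8) = 232; 210 is not s-gonal.
s = 12: P(12, 6) = 156 and P(12, 7) = 217; 210 is not s-gonal.
Hits: s ∈ {5} → 1.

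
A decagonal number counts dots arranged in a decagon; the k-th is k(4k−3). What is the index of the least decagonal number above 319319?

Solve n(4n−3) > 319319 for integer n.
The largest n with value ≤ 319319 is 282 (since 317250 ≤ 319319 < 319507), so the first above is n = 283, value 319507.

283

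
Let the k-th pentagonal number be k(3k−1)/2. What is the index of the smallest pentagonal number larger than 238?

Solve n(3n−1)/2 > 238 for integer n.
The largest n with value ≤ 238 is 12 (since 210 ≤ 238 < 247), so the first above is n = 13, value 247.

13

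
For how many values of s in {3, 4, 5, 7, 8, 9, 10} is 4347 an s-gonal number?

s = 3: P(3, 92) = 4278 and P(3, 93) = 4371; 4347 is not s-gonal.
s = 4: P(4, 65) = 4225 and P(4, 66) = 4356; 4347 is not s-gonal.
s = 5: P(5, 54) = 4347. ✓
s = 7: P(7, 42) = 4347. ✓
s = 8: P(8, 38) = 4256 and P(8, 39) = 4485; 4347 is not s-gonal.
s = 9: P(9, 35) = 4200 and P(9, 36) = 4446; 4347 is not s-gonal.
s = 10: P(10, 33) = 4257 and P(10, 34) = 4522; 4347 is not s-gonal.
Hits: s ∈ {5, 7} → 2.

2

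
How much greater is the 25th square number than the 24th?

n² − (n−1)² = 2n − 1, so 25² − 24² = 2·25 − 1 = 49.

49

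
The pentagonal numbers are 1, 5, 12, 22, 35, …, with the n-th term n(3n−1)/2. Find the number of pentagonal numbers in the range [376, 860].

The n-th pentagonal number is n(3n−1)/2.
Smallest index with value ≥ 376: n = 16 (giving 376).
Largest index with value ≤ 860: n = 24 (giving 852).
Indices 16 through 24: 9 terms.

9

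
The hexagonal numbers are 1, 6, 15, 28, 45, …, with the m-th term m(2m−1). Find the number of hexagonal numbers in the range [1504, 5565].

26

The n-th hexagonal number is n(2n−1).
Smallest index with value ≥ 1504: n = 28 (giving 1540).
Largest index with value ≤ 5565: n = 53 (giving 5565).
Indices 28 through 53: 26 terms.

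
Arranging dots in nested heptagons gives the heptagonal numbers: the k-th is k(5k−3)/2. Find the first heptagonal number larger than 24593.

Solve n(5n−3)/2 > 24593 for integer n.
The largest n with value ≤ 24593 is 99 (since 24354 ≤ 24593 < 24850), so the first above is n = 100, value 24850.

24850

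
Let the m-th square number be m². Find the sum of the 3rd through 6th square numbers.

86

Σ_{i=3}^{6} i² = 91 − 5 = 86.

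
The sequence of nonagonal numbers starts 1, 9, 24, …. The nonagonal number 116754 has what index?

Set n(7n−5)/2 = 116754, giving 7n² − 5n − 233508 = 0.
The discriminant is 25 + 56·116754 = 6538249, and √6538249 = 2557.
So n = (5 + 2557) / 14 = 2562/14 = 183.

183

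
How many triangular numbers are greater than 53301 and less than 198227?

The n-th triangular number is n(n+1)/2.
Smallest index with value > 53301: n = 327 (giving 53628).
Largest index with value < 198227: n = 629 (giving 198135).
Indices 327 through 629: 303 terms.

303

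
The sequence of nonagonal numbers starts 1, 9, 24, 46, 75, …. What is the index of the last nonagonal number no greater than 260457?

Solve n(7n−5)/2 ≤ 260457 for integer n.
n = 273 gives 260169 ≤ 260457, while n = 274 gives 262081 > 260457; so the answer is index 273.

273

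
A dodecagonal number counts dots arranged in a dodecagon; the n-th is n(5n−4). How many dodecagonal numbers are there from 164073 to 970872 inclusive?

The n-th dodecagonal number is n(5n−4).
Smallest index with value ≥ 164073: n = 182 (giving 164892).
Largest index with value ≤ 970872: n = 441 (giving 970641).
Indices 182 through 441: 260 terms.

260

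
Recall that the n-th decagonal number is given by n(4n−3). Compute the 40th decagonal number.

40·(4·40 − 3) = 40·157 = 6280.

6280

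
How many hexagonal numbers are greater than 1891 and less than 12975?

49

The n-th hexagonal number is n(2n−1).
Smallest index with value > 1891: n = 32 (giving 2016).
Largest index with value < 12975: n = 80 (giving 12720).
Indices 32 through 80: 49 terms.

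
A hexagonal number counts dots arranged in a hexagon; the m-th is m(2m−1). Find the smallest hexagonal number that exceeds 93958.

Solve n(2n−1) > 93958 for integer n.
The largest n with value ≤ 93958 is 216 (since 93096 ≤ 93958 < 93961), so the first above is n = 217, value 93961.

93961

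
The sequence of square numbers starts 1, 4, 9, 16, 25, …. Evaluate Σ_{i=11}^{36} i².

15821

Σ_{i=11}^{36} i² = 16206 − 385 = 15821.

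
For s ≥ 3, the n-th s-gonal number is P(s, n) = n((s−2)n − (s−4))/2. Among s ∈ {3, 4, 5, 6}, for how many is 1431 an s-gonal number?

s = 3: P(3, 53) = 1431. ✓
s = 4: P(4, 37) = 1369 and P(4, 38) = 1444; 1431 is not s-gonal.
s = 5: P(5, 31) = 1426 and P(5, 32) = 1520; 1431 is not s-gonal.
s = 6: P(6, 27) = 1431. ✓
Hits: s ∈ {3, 6} → 2.

2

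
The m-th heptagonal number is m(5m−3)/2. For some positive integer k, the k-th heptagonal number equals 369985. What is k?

385

Set n(5n−3)/2 = 369985, giving 5n² − 3n − 739970 = 0.
The discriminant is 9 + 40·369985 = 14799409, and √14799409 = 3847.
So n = (3 + 3847) / 10 = 3850/10 = 385.
Check: 385·(5·385 − 3)/2 = 369985. ✓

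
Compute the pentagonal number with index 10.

145

The 10th pentagonal number is n(3n−1)/2 with n = 10.
10·(3·10 − 1)/2 = 10·29/2 = 145.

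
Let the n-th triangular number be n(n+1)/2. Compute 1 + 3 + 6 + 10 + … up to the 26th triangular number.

Σ i(i+1)/2 = (Σi² + Σi) / 2 over i = 1..26.
Σi = 351 and Σi² = 6201.
(1·6201 + 1·351) / 2 = 6552/2 = 3276.

3276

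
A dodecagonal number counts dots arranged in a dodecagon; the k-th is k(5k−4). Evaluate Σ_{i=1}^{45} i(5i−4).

Σ i(5i−4) = 5Σi² − 4Σi over i = 1..45.
Σi = 1035 and Σi² = 31395.
5·31395 − 4·1035 = 152835.

152835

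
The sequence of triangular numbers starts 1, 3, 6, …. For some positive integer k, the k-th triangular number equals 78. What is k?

12

Set n(n+1)/2 = 78, giving n² + n − 156 = 0.
The discriminant is 1 + 8·78 = 625, and √625 = 25.
So n = (-1 + 25) / 2 = 24/2 = 12.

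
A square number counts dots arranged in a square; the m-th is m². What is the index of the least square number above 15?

Solve n² > 15 for integer n.
The largest n with value ≤ 15 is 3 (since 9 ≤ 15 < 16), so the first above is n = 4, value 16.

4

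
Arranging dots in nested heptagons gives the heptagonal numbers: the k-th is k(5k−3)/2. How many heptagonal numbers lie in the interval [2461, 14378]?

45

The n-th heptagonal number is n(5n−3)/2.
Smallest index with value ≥ 2461: n = 32 (giving 2512).
Largest index with value ≤ 14378: n = 76 (giving 14326).
Indices 32 through 76: 45 terms.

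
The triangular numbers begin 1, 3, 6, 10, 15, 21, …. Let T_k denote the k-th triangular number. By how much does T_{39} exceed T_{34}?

185

39·40/2 = 780 and 34·35/2 = 595.
Difference: 780 − 595 = 185.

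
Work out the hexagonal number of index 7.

The 7th hexagonal number is n(2n−1) with n = 7.
7·(2·7 − 1) = 7·13 = 91.

91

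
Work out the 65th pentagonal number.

The 65th pentagonal number is n(3n−1)/2 with n = 65.
65·(3·65 − 1)/2 = 65·194/2 = 65·97 = 6305.

6305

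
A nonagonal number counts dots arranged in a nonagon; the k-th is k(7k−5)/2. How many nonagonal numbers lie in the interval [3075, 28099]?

The n-th nonagonal number is n(7n−5)/2.
Smallest index with value ≥ 3075: n = 30 (giving 3075).
Largest index with value ≤ 28099: n = 89 (giving 27501).
Indices 30 through 89: 60 terms.

60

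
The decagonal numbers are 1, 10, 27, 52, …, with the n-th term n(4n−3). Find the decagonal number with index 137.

74665

137·(4·137 − 3) = 137·545 = 74665.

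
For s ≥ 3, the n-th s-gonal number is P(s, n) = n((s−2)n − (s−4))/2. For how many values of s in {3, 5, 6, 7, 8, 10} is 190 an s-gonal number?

2

s = 3: P(3, 19) = 190. ✓
s = 5: P(5, 11) = 176 and P(5, 12) = 210; 190 is not s-gonal.
s = 6: P(6, 10) = 190. ✓
s = 7: P(7, 9) = 189 and P(7, 10) = 235; 190 is not s-gonal.
s = 8: P(8, 8) = 176 and P(8, 9) = 225; 190 is not s-gonal.
s = 10: P(10, 7) = 175 and P(10, 8) = 232; 190 is not s-gonal.
Hits: s ∈ {3, 6} → 2.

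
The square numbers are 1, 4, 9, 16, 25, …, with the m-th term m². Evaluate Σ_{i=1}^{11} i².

Σ_{i=1}^{11} i² = 11·12·23/6 = 506.

506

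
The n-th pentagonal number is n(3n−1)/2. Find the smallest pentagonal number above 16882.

17120

Solve n(3n−1)/2 > 16882 for integer n.
The largest n with value ≤ 16882 is 106 (since 16801 ≤ 16882 < 17120), so the first above is n = 107, value 17120.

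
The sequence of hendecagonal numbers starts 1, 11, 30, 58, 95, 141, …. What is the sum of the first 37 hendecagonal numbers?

Σ i(9i−7)/2 = (9Σi² − 7Σi) / 2 over i = 1..37.
Σi = 703 and Σi² = 17575.
(9·17575 − 7·703) / 2 = 153254/2 = 76627.

76627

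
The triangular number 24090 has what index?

219

Set n(n+1)/2 = 24090, giving n² + n − 48180 = 0.
So n = (-1 + 439) / 2 = 438/2 = 219.
Check: 219·220/2 = 24090. ✓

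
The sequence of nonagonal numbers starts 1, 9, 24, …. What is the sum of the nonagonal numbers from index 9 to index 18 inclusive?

6330

Σ i(7i−5)/2 = (7Σi² − 5Σi) / 2 over i = 9..18.
Σi = 171 − 36 = 135 and Σi² = 2109 − 204 = 1905.
(7·1905 − 5·135) / 2 = 12660/2 = 6330.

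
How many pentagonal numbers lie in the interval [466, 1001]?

9

The n-th pentagonal number is n(3n−1)/2.
Smallest index with value ≥ 466: n = 18 (giving 477).
Largest index with value ≤ 1001: n = 26 (giving 1001).
Indices 18 through 26: 9 terms.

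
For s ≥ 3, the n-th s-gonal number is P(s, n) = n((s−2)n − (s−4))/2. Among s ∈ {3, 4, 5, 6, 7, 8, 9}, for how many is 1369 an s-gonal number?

s = 3: P(3, 51) = 1326 and P(3, 52) = 1378; 1369 is not s-gonal.
s = 4: P(4, 37) = 1369. ✓
s = 5: P(5, 30) = 1335 and P(5, 31) = 1426; 1369 is not s-gonal.
s = 6: P(6, 26) = 1326 and P(6, 27) = 1431; 1369 is not s-gonal.
s = 7: P(7, 23) = 1288 and P(7, 24) = 1404; 1369 is not s-gonal.
s = 8: P(8, 21) = 1281 and P(8, 22) = 1408; 1369 is not s-gonal.
s = 9: P(9, 20) = 1350 and P(9, 21) = 1491; 1369 is not s-gonal.
Hits: s ∈ {4} → 1.

1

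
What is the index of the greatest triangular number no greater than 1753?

58

Solve n(n+1)/2 ≤ 1753 for integer n.
n = 58 gives 1711 ≤ 1753, while n = 59 gives 1770 > 1753; so the answer is index 58.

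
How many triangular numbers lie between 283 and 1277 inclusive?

The n-th triangular number is n(n+1)/2.
Smallest index with value ≥ 283: n = 24 (giving 300).
Largest index with value ≤ 1277: n = 50 (giving 1275).
Indices 24 through 50: 27 terms.

27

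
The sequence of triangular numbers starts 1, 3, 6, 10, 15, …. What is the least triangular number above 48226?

48516

Solve n(n+1)/2 > 48226 for integer n.
The largest n with value ≤ 48226 is 310 (since 48205 ≤ 48226 < 48516), so the first above is n = 311, value 48516.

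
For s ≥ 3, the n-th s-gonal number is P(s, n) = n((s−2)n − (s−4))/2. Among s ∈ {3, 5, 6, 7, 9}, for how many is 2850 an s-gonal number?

s = 3: P(3, 75) = 2850. ✓
s = 5: P(5, 43) = 2752 and P(5, 44) = 2882; 2850 is not s-gonal.
s = 6: P(6, 38) = 2850. ✓
s = 7: P(7, 34) = 2839 and P(7, 35) = 3010; 2850 is not s-gonal.
s = 9: P(9, 28) = 2674 and P(9, 29) = 2871; 2850 is not s-gonal.
Hits: s ∈ {3, 6} → 2.

2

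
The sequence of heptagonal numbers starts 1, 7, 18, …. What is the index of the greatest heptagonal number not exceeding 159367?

252

Solve n(5n−3)/2 ≤ 159367 for integer n.
n = 252 gives 158382 ≤ 159367, while n = 253 gives 159643 > 159367; so the answer is index 252.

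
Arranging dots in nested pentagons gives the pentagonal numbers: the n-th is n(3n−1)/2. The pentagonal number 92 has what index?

8

Set n(3n−1)/2 = 92, giving 3n² − n − 184 = 0.
So n = (1 + 47) / 6 = 48/6 = 8.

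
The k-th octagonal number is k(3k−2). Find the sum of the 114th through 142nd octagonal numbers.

1424074

Σ i(3i−2) = 3Σi² − 2Σi over i = 114..142.
Σi = 10153 − 6441 = 3712 and Σi² = 964535 − 487369 = 477166.
3·477166 − 2·3712 = 1424074.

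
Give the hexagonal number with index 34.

2278

The 34th hexagonal number is n(2n−1) with n = 34.
34·(2·34 − 1) = 34·67 = 2278.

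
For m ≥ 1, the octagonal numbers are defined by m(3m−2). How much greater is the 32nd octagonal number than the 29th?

543

32·(3·32 − 2) = 3008 and 29·(3·29 − 2) = 2465.
Difference: 3008 − 2465 = 543.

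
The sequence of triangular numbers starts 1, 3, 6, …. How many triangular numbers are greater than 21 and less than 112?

The n-th triangular number is n(n+1)/2.
Smallest index with value > 21: n = 7 (giving 28).
Largest index with value < 112: n = 14 (giving 105).
Indices 7 through 14: 8 terms.

8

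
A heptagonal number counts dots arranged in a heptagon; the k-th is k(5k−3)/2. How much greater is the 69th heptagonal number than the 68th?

Consecutive heptagonal numbers differ by 5n − 4: here 5·69 − 4 = 341.

341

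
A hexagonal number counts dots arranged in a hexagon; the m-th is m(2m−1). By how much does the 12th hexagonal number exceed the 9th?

12·(2·12 − 1) = 276 and 9·(2·9 − 1) = 153.
Difference: 276 − 153 = 123.

123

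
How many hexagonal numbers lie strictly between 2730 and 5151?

13

The n-th hexagonal number is n(2n−1).
Smallest index with value > 2730: n = 38 (giving 2850).
Largest index with value < 5151: n = 50 (giving 4950).
Indices 38 through 50: 13 terms.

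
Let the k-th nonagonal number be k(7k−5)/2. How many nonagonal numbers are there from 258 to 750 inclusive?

7

The n-th nonagonal number is n(7n−5)/2.
Smallest index with value ≥ 258: n = 9 (giving 261).
Largest index with value ≤ 750: n = 15 (giving 750).
Indices 9 through 15: 7 terms.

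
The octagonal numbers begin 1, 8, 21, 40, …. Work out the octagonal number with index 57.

The 57th octagonal number is n(3n−2) with n = 57.
57·(3·57 − 2) = 57·169 = 9633.

9633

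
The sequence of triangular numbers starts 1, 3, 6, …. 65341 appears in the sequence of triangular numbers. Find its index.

361

Set n(n+1)/2 = 65341, giving n² + n − 130682 = 0.
The discriminant is 1 + 8·65341 = 522729, and √522729 = 723.
So n = (-1 + 723) / 2 = 722/2 = 361.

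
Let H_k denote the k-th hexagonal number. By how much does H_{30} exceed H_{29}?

Consecutive hexagonal numbers differ by 4n − 3: here 4·30 − 3 = 117.

117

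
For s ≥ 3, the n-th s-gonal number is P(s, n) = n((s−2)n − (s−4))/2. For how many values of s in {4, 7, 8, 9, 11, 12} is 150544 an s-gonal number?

s = 4: P(4, 388) = 150544. ✓
s = 7: P(7, 245) = 149695 and P(7, 246) = 150921; 150544 is not s-gonal.
s = 8: P(8, 224) = 150080 and P(8, 225) = 151425; 150544 is not s-gonal.
s = 9: P(9, 207) = 149454 and P(9, 208) = 150904; 150544 is not s-gonal.
s = 11: P(11, 183) = 150060 and P(11, 184) = 151708; 150544 is not s-gonal.
s = 12: P(12, 173) = 148953 and P(12, 174) = 150684; 150544 is not s-gonal.
Hits: s ∈ {4} → 1.

1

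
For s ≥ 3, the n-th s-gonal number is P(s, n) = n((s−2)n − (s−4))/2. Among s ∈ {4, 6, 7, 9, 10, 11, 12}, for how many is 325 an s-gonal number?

s = 4: P(4, 18) = 324 and P(4, 19) = 361; 325 is not s-gonal.
s = 6: P(6, 13) = 325. ✓
s = 7: P(7, 11) = 286 and P(7, 12) = 342; 325 is not s-gonal.
s = 9: P(9, 10) = 325. ✓
s = 10: P(10, 9) = 297 and P(10, 10) = 370; 325 is not s-gonal.
s = 11: P(11, 8) = 260 and P(11, 9) = 333; 325 is not s-gonal.
s = 12: P(12, 8) = 288 and P(12, 9) = 369; 325 is not s-gonal.
Hits: s ∈ {6, 9} → 2.

2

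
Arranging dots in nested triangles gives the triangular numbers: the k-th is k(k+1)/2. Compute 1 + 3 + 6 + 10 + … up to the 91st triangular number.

129766

Σ i(i+1)/2 = (Σi² + Σi) / 2 over i = 1..91.
Σi = 4186 and Σi² = 255346.
(1·255346 + 1·4186) / 2 = 259532/2 = 129766.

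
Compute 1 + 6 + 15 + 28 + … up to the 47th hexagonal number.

70312

Σ i(2i−1) = 2Σi² − Σi over i = 1..47.
Σi = 1128 and Σi² = 35720.
2·35720 − 1·1128 = 70312.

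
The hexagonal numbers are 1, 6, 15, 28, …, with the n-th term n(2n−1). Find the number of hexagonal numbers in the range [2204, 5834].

21

The n-th hexagonal number is n(2n−1).
Smallest index with value ≥ 2204: n = 34 (giving 2278).
Largest index with value ≤ 5834: n = 54 (giving 5778).
Indices 34 through 54: 21 terms.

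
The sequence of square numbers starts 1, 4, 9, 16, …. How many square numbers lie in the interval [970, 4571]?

36

The n-th square number is n².
Smallest index with value ≥ 970: n = 32 (giving 1024).
Largest index with value ≤ 4571: n = 67 (giving 4489).
Indices 32 through 67: 36 terms.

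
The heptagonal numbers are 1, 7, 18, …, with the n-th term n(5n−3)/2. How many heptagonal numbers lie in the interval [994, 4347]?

22

The n-th heptagonal number is n(5n−3)/2.
Smallest index with value ≥ 994: n = 21 (giving 1071).
Largest index with value ≤ 4347: n = 42 (giving 4347).
Indices 21 through 42: 22 terms.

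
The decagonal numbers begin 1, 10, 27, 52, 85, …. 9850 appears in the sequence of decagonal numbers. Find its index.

Set n(4n−3) = 9850, giving 4n² − 3n − 9850 = 0.
So n = (3 + 397) / 8 = 400/8 = 50.

50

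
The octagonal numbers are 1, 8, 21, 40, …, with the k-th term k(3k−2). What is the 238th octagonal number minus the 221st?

238·(3·238 − 2) = 169456 and 221·(3·221 − 2) = 146081.
Difference: 169456 − 146081 = 23375.

23375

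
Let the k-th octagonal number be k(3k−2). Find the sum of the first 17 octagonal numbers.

Σ i(3i−2) = 3Σi² − 2Σi over i = 1..17.
Σi = 153 and Σi² = 1785.
3·1785 − 2·153 = 5049.

5049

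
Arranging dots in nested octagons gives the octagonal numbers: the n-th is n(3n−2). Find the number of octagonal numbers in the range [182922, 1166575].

The n-th octagonal number is n(3n−2).
Smallest index with value ≥ 182922: n = 248 (giving 184016).
Largest index with value ≤ 1166575: n = 623 (giving 1163141).
Indices 248 through 623: 376 terms.

376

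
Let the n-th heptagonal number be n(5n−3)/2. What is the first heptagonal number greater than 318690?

319873

Solve n(5n−3)/2 > 318690 for integer n.
The largest n with value ≤ 318690 is 357 (since 318087 ≤ 318690 < 319873), so the first above is n = 358, value 319873.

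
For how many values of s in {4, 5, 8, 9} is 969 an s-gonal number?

s = 4: P(4, 31) = 961 and P(4, 32) = 1024; 969 is not s-gonal.
s = 5: P(5, 25) = 925 and P(5, 26) = 1001; 969 is not s-gonal.
s = 8: P(8, 18) = 936 and P(8, 19) = 1045; 969 is not s-gonal.
s = 9: P(9, 17) = 969. ✓
Hits: s ∈ {9} → 1.

1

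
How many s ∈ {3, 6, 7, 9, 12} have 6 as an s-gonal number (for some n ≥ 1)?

2

s = 3: P(3, 3) = 6. ✓
s = 6: P(6, 2) = 6. ✓
s = 7: P(7, 1) = 1 and P(7, 2) = 7; 6 is not s-gonal.
s = 9: P(9, 1) = 1 and P(9, 2) = 9; 6 is not s-gonal.
s = 12: P(12, 1) = 1 and P(12, 2) = 12; 6 is not s-gonal.
Hits: s ∈ {3, 6} → 2.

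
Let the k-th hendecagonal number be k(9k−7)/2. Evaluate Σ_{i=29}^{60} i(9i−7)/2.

292448

Σ i(9i−7)/2 = (9Σi² − 7Σi) / 2 over i = 29..60.
Σi = 1830 − 406 = 1424 and Σi² = 73810 − 7714 = 66096.
(9·66096 − 7·1424) / 2 = 584896/2 = 292448.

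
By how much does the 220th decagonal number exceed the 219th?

1753

Consecutive decagonal numbers differ by 8n − 7: here 8·220 − 7 = 1753.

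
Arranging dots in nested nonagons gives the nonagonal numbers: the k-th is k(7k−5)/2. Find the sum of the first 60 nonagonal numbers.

253760

Σ i(7i−5)/2 = (7Σi² − 5Σi) / 2 over i = 1..60.
Σi = 1830 and Σi² = 73810.
(7·73810 − 5·1830) / 2 = 507520/2 = 253760.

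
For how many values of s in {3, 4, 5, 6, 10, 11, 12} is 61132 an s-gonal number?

1

s = 3: P(3, 349) = 61075 and P(3, 350) = 61425; 61132 is not s-gonal.
s = 4: P(4, 247) = 61009 and P(4, 248) = 61504; 61132 is not s-gonal.
s = 5: P(5, 202) = 61105 and P(5, 203) = 61712; 61132 is not s-gonal.
s = 6: P(6, 175) = 61075 and P(6, 176) = 61776; 61132 is not s-gonal.
s = 10: P(10, 124) = 61132. ✓
s = 11: P(11, 116) = 60146 and P(11, 117) = 61191; 61132 is not s-gonal.
s = 12: P(12, 110) = 60060 and P(12, 111) = 61161; 61132 is not s-gonal.
Hits: s ∈ {10} → 1.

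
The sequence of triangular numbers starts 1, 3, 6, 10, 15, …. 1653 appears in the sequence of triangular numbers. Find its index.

Set n(n+1)/2 = 1653, giving n² + n − 3306 = 0.
The discriminant is 1 + 8·1653 = 13225, and √13225 = 115.
So n = (-1 + 115) / 2 = 114/2 = 57.

57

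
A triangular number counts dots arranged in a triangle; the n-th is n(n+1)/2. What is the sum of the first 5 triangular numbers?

35

Σ i(i+1)/2 = (Σi² + Σi) / 2 over i = 1..5.
Σi = 15 and Σi² = 55.
(1·55 + 1·15) / 2 = 70/2 = 35.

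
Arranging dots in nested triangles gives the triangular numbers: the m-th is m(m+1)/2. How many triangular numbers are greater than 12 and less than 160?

13

The n-th triangular number is n(n+1)/2.
Smallest index with value > 12: n = 5 (giving 15).
Largest index with value < 160: n = 17 (giving 153).
Indices 5 through 17: 13 terms.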